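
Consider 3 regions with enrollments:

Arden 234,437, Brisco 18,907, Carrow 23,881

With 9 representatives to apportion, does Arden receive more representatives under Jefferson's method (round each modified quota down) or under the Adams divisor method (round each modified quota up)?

Jefferson: Arden 9, Brisco 0, Carrow 0.
Adams: Arden 7, Brisco 1, Carrow 1.
Arden gets 9 under Jefferson and 7 under Adams.

Jefferson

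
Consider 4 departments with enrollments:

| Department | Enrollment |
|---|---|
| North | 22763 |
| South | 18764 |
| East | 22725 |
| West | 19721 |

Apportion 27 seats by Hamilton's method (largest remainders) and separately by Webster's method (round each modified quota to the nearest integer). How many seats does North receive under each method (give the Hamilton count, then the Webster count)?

7 and 8

Hamilton: North 7, South 6, East 7, West 7.
Webster: North 8, South 6, East 7, West 6.
North gets 7 under Hamilton and 8 under Webster.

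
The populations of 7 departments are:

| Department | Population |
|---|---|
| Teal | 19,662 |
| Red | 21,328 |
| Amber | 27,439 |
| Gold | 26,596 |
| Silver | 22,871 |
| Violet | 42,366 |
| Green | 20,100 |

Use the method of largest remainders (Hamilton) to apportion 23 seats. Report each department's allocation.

Teal 3, Red 3, Amber 3, Gold 3, Silver 3, Violet 5, Green 3

The standard divisor is 180362/23 ≈ 7841.826.
Standard quotas: Teal 2.5073, Red 2.7198, Amber 3.4991, Gold 3.3916, Silver 2.9165, Violet 5.4026, Green 2.5632.
Lower quotas: Teal 2, Red 2, Amber 3, Gold 3, Silver 2, Violet 5, Green 2 (sum 19, leaving 4 seats).
Remainders in descending order: Silver 0.9165, Red 0.7198, Green 0.5632, Teal 0.5073, Amber 0.4991, Violet 0.4026, Gold 0.3916.
Largest remainders: Silver, Red, Green, Teal receive the extra seats.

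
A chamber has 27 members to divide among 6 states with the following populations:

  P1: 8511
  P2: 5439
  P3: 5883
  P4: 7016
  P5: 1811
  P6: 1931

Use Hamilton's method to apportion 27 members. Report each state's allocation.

P1 7, P2 5, P3 5, P4 6, P5 2, P6 2

Total 30591; standard divisor 30591/27 = 1133.
Standard quotas: P1 7.5119, P2 4.8005, P3 5.1924, P4 6.1924, P5 1.5984, P6 1.7043.
Lower quotas: P1 7, P2 4, P3 5, P4 6, P5 1, P6 1 (sum 24, leaving 3 seats).
Remainders in descending order: P2 0.8005, P6 0.7043, P5 0.5984, P1 0.5119, P3 0.1924, P4 0.1924.
Largest remainders: P2, P6, P5 receive the extra seats.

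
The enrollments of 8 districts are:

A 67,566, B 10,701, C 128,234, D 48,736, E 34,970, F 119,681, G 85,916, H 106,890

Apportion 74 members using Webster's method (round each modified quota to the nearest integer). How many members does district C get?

16

Standard divisor 602694/74 ≈ 8144.514; standard quotas: A 8.296, B 1.314, C 15.745, D 5.984, E 4.294, F 14.695, G 10.549, H 13.124.
Rounding to the nearest integer gives A 8, B 1, C 16, D 6, E 4, F 15, G 11, H 13 — total 74, matching the house size, so no adjustment is needed.
C receives 16.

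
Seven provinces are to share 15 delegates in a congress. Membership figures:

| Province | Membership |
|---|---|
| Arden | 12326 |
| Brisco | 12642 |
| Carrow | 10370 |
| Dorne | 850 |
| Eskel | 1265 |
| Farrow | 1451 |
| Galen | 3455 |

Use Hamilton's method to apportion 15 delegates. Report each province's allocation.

Arden=4, Brisco=5, Carrow=4, Dorne=0, Eskel=0, Farrow=1, Galen=1

Total 42359; standard divisor 42359/15 ≈ 2823.933.
Standard quotas: Arden 4.3648, Brisco 4.4767, Carrow 3.6722, Dorne 0.3010, Eskel 0.4480, Farrow 0.5138, Galen 1.2235.
Lower quotas: Arden 4, Brisco 4, Carrow 3, Dorne 0, Eskel 0, Farrow 0, Galen 1 (sum 12, leaving 3 seats).
Remainders in descending order: Carrow 0.6722, Farrow 0.5138, Brisco 0.4767, Eskel 0.4480, Arden 0.3648, Dorne 0.3010, Galen 0.2235.
The surplus seats go to Carrow, Farrow, Brisco.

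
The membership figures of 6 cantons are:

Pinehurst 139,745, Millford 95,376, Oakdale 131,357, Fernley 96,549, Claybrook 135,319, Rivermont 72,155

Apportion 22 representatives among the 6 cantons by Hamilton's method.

Standard divisor: 670501 ÷ 22 ≈ 30477.318.
Standard quotas: Pinehurst 4.5852, Millford 3.1294, Oakdale 4.3100, Fernley 3.1679, Claybrook 4.4400, Rivermont 2.3675.
Lower quotas: Pinehurst 4, Millford 3, Oakdale 4, Fernley 3, Claybrook 4, Rivermont 2 (sum 20, leaving 2 seats).
Remainders in descending order: Pinehurst 0.5852, Claybrook 0.4400, Rivermont 0.3675, Oakdale 0.3100, Fernley 0.1679, Millford 0.1294.
The surplus seats go to Pinehurst, Claybrook.

Pinehurst=5, Millford=3, Oakdale=4, Fernley=3, Claybrook=5, Rivermont=2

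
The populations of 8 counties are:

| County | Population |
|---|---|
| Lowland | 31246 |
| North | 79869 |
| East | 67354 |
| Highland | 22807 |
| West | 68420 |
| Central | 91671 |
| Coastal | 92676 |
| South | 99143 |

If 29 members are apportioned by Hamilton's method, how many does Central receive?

5

Standard divisor: 553186 ÷ 29 ≈ 19075.379.
Standard quotas: Lowland 1.6380, North 4.1870, East 3.5309, Highland 1.1956, West 3.5868, Central 4.8057, Coastal 4.8584, South 5.1974.
Lower quotas: Lowland 1, North 4, East 3, Highland 1, West 3, Central 4, Coastal 4, South 5 (sum 25, leaving 4 seats).
Remainders in descending order: Coastal 0.8584, Central 0.8057, Lowland 0.6380, West 0.5868, East 0.5309, South 0.1974, Highland 0.1956, North 0.1870.
Largest remainders: Coastal, Central, Lowland, West receive the extra seats.
Central receives 5.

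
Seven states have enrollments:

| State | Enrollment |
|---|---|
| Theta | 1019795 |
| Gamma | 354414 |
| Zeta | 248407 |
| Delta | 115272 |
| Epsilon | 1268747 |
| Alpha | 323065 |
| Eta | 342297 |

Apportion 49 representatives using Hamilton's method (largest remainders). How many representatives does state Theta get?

The standard divisor is 3671997/49 ≈ 74938.714.
Standard quotas: Theta 13.6084, Gamma 4.7294, Zeta 3.3148, Delta 1.5382, Epsilon 16.9305, Alpha 4.3111, Eta 4.5677.
Lower quotas: Theta 13, Gamma 4, Zeta 3, Delta 1, Epsilon 16, Alpha 4, Eta 4 (sum 45, leaving 4 seats).
Remainders in descending order: Epsilon 0.9305, Gamma 0.7294, Theta 0.6084, Eta 0.5677, Delta 0.5382, Zeta 0.3148, Alpha 0.3111.
Largest remainders: Epsilon, Gamma, Theta, Eta receive the extra seats.
Theta receives 14.

14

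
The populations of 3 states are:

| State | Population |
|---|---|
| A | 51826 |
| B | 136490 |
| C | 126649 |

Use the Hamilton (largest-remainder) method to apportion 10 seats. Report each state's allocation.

A: 2, B: 4, C: 4

Total 314965; standard divisor 314965/10 ≈ 31496.5.
Standard quotas: A 1.6455, B 4.3335, C 4.0210.
Lower quotas: A 1, B 4, C 4 (sum 9, leaving 1 seat).
Remainders in descending order: A 0.6455, B 0.3335, C 0.0210.
The surplus seat goes to A.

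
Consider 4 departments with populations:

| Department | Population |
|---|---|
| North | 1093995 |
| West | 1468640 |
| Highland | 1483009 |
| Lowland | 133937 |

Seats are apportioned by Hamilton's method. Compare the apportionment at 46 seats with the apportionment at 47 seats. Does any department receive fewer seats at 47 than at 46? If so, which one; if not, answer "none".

Lowland

At 46 seats: North 12, West 16, Highland 16, Lowland 2.
At 47 seats: North 12, West 17, Highland 17, Lowland 1.
Lowland drops from 2 to 1.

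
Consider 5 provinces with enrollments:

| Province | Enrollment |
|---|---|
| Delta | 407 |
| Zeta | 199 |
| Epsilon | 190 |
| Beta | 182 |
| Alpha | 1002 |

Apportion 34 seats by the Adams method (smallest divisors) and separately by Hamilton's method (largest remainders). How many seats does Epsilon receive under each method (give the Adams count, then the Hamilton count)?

4 and 3

Adams: Delta 7, Zeta 4, Epsilon 4, Beta 3, Alpha 16.
Hamilton: Delta 7, Zeta 4, Epsilon 3, Beta 3, Alpha 17.
Epsilon gets 4 under Adams and 3 under Hamilton.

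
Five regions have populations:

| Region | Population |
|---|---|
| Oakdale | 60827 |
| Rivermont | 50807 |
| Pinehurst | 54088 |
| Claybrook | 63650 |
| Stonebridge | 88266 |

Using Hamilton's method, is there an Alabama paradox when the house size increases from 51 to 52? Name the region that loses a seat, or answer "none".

none

At 51 seats: Oakdale 10, Rivermont 8, Pinehurst 9, Claybrook 10, Stonebridge 14.
At 52 seats: Oakdale 10, Rivermont 8, Pinehurst 9, Claybrook 10, Stonebridge 15.
No region's allocation decreased.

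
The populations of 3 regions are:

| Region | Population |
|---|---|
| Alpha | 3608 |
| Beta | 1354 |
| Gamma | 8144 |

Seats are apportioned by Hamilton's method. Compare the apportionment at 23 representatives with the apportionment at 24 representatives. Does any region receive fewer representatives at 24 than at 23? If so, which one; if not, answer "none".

At 23 seats: Alpha 6, Beta 3, Gamma 14.
At 24 seats: Alpha 7, Beta 2, Gamma 15.
Beta drops from 3 to 2.

Beta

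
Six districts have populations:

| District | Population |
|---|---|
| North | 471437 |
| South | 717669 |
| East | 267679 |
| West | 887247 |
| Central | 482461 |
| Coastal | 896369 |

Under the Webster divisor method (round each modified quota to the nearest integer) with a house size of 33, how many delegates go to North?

Standard divisor 3722862/33 ≈ 112814; standard quotas: North 4.179, South 6.362, East 2.373, West 7.865, Central 4.277, Coastal 7.946.
Rounding to the nearest integer gives 4, 6, 2, 8, 4, 8 = 32 seats, so the divisor must be adjusted.
With modified divisor 108800: modified quotas North 4.333, South 6.596, East 2.460, West 8.155, Central 4.434, Coastal 8.239.
Rounding to the nearest integer: North 4, South 7, East 2, West 8, Central 4, Coastal 8 (total 33).
North receives 4.

4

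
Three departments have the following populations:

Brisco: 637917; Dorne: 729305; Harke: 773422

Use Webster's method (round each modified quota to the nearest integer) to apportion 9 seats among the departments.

Standard divisor 2140644/9 ≈ 237849.333; standard quotas: Brisco 2.682, Dorne 3.066, Harke 3.252.
Rounding to the nearest integer gives Brisco 3, Dorne 3, Harke 3 — total 9, matching the house size, so no adjustment is needed.

Brisco=3, Dorne=3, Harke=3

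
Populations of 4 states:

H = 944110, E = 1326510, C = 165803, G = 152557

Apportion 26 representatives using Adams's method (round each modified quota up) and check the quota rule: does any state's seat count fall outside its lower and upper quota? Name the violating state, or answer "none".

none

Standard quotas: H 9.481, E 13.322, C 1.665, G 1.532.
Adams allocation: H 9, E 13, C 2, G 2.
Every allocation lies between the lower and upper quota.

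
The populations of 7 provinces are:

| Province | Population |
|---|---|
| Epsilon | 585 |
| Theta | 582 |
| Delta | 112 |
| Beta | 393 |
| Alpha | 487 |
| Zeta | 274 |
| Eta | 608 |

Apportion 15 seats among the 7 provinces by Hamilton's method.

Epsilon: 3, Theta: 3, Delta: 1, Beta: 2, Alpha: 2, Zeta: 1, Eta: 3

The standard divisor is 3041/15 ≈ 202.733.
Standard quotas: Epsilon 2.886, Theta 2.871, Delta 0.552, Beta 1.939, Alpha 2.402, Zeta 1.352, Eta 2.999.
Lower quotas: Epsilon 2, Theta 2, Delta 0, Beta 1, Alpha 2, Zeta 1, Eta 2 (sum 10, leaving 5 seats).
Remainders in descending order: Eta 0.999, Beta 0.939, Epsilon 0.886, Theta 0.871, Delta 0.552, Alpha 0.402, Zeta 0.352.
The surplus seats go to Eta, Beta, Epsilon, Theta, Delta.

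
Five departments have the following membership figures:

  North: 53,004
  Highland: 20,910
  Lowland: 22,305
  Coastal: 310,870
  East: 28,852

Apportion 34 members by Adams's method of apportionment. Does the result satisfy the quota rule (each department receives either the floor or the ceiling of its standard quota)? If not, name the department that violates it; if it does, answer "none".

Coastal

Standard quotas: North 4.134, Highland 1.631, Lowland 1.740, Coastal 24.245, East 2.250.
Adams allocation: North 4, Highland 2, Lowland 2, Coastal 23, East 3.
Coastal has quota 24.245 (lower 24, upper 25) but receives 23 — outside the quota interval.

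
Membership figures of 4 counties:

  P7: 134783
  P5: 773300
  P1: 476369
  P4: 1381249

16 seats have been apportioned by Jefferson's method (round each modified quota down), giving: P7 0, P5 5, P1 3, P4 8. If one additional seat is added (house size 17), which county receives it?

Priority for the next seat is population ÷ (current seats + 1).
Priorities: P7 134783.000, P5 128883.333, P1 119092.250, P4 153472.111.
Highest priority: P4.

P4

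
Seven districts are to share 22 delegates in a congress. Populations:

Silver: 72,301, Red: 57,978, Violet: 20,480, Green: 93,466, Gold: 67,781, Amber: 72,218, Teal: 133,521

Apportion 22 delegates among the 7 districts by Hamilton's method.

Standard divisor: 517745 ÷ 22 ≈ 23533.864.
Standard quotas: Silver 3.0722, Red 2.4636, Violet 0.8702, Green 3.9716, Gold 2.8801, Amber 3.0687, Teal 5.6736.
Lower quotas: Silver 3, Red 2, Violet 0, Green 3, Gold 2, Amber 3, Teal 5 (sum 18, leaving 4 seats).
Remainders in descending order: Green 0.9716, Gold 0.8801, Violet 0.8702, Teal 0.6736, Red 0.4636, Silver 0.0722, Amber 0.0687.
Largest remainders: Green, Gold, Violet, Teal receive the extra seats.

Silver 3, Red 2, Violet 1, Green 4, Gold 3, Amber 3, Teal 6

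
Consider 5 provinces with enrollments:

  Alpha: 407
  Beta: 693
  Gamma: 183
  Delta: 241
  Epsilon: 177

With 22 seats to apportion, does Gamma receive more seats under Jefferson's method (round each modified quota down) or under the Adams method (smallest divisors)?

Jefferson: Alpha 5, Beta 10, Gamma 2, Delta 3, Epsilon 2.
Adams: Alpha 5, Beta 8, Gamma 3, Delta 3, Epsilon 3.
Gamma gets 2 under Jefferson and 3 under Adams.

Adams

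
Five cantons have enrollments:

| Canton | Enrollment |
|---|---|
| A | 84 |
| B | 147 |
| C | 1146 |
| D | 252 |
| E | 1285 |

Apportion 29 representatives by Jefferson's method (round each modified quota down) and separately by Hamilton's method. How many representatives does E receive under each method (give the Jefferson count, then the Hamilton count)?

Jefferson: A 0, B 1, C 12, D 2, E 14.
Hamilton: A 1, B 1, C 11, D 3, E 13.
E gets 14 under Jefferson and 13 under Hamilton.

14 and 13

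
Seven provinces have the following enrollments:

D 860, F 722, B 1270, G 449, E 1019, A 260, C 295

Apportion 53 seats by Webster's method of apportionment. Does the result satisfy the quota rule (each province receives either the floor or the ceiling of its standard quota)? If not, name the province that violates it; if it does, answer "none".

Standard quotas: D 9.350, F 7.849, B 13.807, G 4.881, E 11.078, A 2.827, C 3.207.
Webster allocation: D 9, F 8, B 14, G 5, E 11, A 3, C 3.
Every allocation lies between the lower and upper quota.

none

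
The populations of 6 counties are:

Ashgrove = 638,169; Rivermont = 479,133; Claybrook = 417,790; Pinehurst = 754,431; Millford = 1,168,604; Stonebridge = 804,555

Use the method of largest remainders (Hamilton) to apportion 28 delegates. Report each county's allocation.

Total 4262682; standard divisor 4262682/28 ≈ 152238.643.
Standard quotas: Ashgrove 4.1919, Rivermont 3.1472, Claybrook 2.7443, Pinehurst 4.9556, Millford 7.6761, Stonebridge 5.2848.
Lower quotas: Ashgrove 4, Rivermont 3, Claybrook 2, Pinehurst 4, Millford 7, Stonebridge 5 (sum 25, leaving 3 seats).
Remainders in descending order: Pinehurst 0.9556, Claybrook 0.7443, Millford 0.6761, Stonebridge 0.2848, Ashgrove 0.1919, Rivermont 0.1472.
Largest remainders: Pinehurst, Claybrook, Millford receive the extra seats.

Ashgrove 4, Rivermont 3, Claybrook 3, Pinehurst 5, Millford 8, Stonebridge 5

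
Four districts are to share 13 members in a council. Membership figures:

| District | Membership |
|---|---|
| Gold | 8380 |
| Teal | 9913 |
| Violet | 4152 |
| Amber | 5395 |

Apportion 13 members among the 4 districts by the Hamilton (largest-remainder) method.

Gold=4, Teal=5, Violet=2, Amber=2

Standard divisor: 27840 ÷ 13 ≈ 2141.538.
Standard quotas: Gold 3.9131, Teal 4.6289, Violet 1.9388, Amber 2.5192.
Lower quotas: Gold 3, Teal 4, Violet 1, Amber 2 (sum 10, leaving 3 seats).
Remainders in descending order: Violet 0.9388, Gold 0.9131, Teal 0.6289, Amber 0.5192.
The surplus seats go to Violet, Gold, Teal.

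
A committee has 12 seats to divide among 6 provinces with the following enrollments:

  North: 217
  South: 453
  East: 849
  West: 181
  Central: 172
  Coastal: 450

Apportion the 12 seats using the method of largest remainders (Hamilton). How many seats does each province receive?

Standard divisor: 2322 ÷ 12 ≈ 193.5.
Standard quotas: North 1.121, South 2.341, East 4.388, West 0.935, Central 0.889, Coastal 2.326.
Lower quotas: North 1, South 2, East 4, West 0, Central 0, Coastal 2 (sum 9, leaving 3 seats).
Remainders in descending order: West 0.935, Central 0.889, East 0.388, South 0.341, Coastal 0.326, North 0.121.
The surplus seats go to West, Central, East.

North 1, South 2, East 5, West 1, Central 1, Coastal 2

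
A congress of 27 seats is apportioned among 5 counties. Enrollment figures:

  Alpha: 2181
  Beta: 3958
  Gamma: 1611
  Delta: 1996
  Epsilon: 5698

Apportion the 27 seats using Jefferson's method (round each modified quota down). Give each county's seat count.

Alpha: 4, Beta: 7, Gamma: 3, Delta: 3, Epsilon: 10

Standard divisor 15444/27 ≈ 572; standard quotas: Alpha 3.813, Beta 6.920, Gamma 2.816, Delta 3.490, Epsilon 9.962.
Rounding down gives 3, 6, 2, 3, 9 = 23 seats, so the divisor must be adjusted.
With modified divisor 530: modified quotas Alpha 4.115, Beta 7.468, Gamma 3.040, Delta 3.766, Epsilon 10.751.
Rounding down: Alpha 4, Beta 7, Gamma 3, Delta 3, Epsilon 10 (total 27).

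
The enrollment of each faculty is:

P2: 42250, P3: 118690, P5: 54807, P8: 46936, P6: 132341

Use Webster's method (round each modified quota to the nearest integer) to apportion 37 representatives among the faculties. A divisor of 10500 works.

P2: 4, P3: 11, P5: 5, P8: 4, P6: 13

With modified divisor 10500: modified quotas P2 4.024, P3 11.304, P5 5.220, P8 4.470, P6 12.604.
Rounding to the nearest integer: P2 4, P3 11, P5 5, P8 4, P6 13 (total 37).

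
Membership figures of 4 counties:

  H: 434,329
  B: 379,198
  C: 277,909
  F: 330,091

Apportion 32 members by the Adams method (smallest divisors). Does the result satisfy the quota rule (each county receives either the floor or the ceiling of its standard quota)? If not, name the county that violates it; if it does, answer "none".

Standard quotas: H 9.777, B 8.536, C 6.256, F 7.431.
Adams allocation: H 10, B 9, C 6, F 7.
Every allocation lies between the lower and upper quota.

none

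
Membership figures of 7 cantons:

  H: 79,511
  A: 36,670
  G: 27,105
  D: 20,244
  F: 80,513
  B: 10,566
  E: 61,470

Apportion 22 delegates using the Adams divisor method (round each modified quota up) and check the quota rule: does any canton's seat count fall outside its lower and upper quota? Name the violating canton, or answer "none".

none

Standard quotas: H 5.534, A 2.552, G 1.887, D 1.409, F 5.604, B 0.735, E 4.278.
Adams allocation: H 5, A 3, G 2, D 2, F 5, B 1, E 4.
Every allocation lies between the lower and upper quota.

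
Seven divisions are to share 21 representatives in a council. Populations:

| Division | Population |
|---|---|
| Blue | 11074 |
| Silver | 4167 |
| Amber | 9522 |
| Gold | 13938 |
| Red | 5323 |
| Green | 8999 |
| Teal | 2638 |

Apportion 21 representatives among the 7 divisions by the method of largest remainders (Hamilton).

The standard divisor is 55661/21 ≈ 2650.524.
Standard quotas: Blue 4.1780, Silver 1.5721, Amber 3.5925, Gold 5.2586, Red 2.0083, Green 3.3952, Teal 0.9953.
Lower quotas: Blue 4, Silver 1, Amber 3, Gold 5, Red 2, Green 3, Teal 0 (sum 18, leaving 3 seats).
Remainders in descending order: Teal 0.9953, Amber 0.5925, Silver 0.5721, Green 0.3952, Gold 0.2586, Blue 0.1780, Red 0.0083.
Largest remainders: Teal, Amber, Silver receive the extra seats.

Blue 4, Silver 2, Amber 4, Gold 5, Red 2, Green 3, Teal 1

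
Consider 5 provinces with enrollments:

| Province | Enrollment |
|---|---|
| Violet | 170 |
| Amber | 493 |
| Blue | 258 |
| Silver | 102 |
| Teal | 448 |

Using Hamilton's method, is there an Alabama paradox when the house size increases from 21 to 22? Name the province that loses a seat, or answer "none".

At 21 seats: Violet 2, Amber 7, Blue 4, Silver 2, Teal 6.
At 22 seats: Violet 3, Amber 7, Blue 4, Silver 1, Teal 7.
Silver drops from 2 to 1.

Silver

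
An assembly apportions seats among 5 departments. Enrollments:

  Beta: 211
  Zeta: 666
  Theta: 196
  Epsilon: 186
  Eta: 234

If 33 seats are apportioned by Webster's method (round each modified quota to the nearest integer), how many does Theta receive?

4

Standard divisor 1493/33 ≈ 45.242; standard quotas: Beta 4.664, Zeta 14.721, Theta 4.332, Epsilon 4.111, Eta 5.172.
Rounding to the nearest integer gives Beta 5, Zeta 15, Theta 4, Epsilon 4, Eta 5 — total 33, matching the house size, so no adjustment is needed.
Theta receives 4.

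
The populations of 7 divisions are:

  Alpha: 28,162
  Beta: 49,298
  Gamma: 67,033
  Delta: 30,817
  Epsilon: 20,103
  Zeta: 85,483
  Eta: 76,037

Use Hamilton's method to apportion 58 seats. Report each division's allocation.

Standard divisor: 356933 ÷ 58 ≈ 6154.017.
Standard quotas: Alpha 4.5762, Beta 8.0107, Gamma 10.8926, Delta 5.0076, Epsilon 3.2666, Zeta 13.8906, Eta 12.3557.
Lower quotas: Alpha 4, Beta 8, Gamma 10, Delta 5, Epsilon 3, Zeta 13, Eta 12 (sum 55, leaving 3 seats).
Remainders in descending order: Gamma 0.8926, Zeta 0.8906, Alpha 0.5762, Eta 0.3557, Epsilon 0.2666, Beta 0.0107, Delta 0.0076.
Largest remainders: Gamma, Zeta, Alpha receive the extra seats.

Alpha 5, Beta 8, Gamma 11, Delta 5, Epsilon 3, Zeta 14, Eta 12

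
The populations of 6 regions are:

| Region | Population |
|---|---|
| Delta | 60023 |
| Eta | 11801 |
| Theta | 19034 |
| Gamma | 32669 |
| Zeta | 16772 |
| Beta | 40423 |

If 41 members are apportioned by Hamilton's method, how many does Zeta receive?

Standard divisor: 180722 ÷ 41 ≈ 4407.854.
Standard quotas: Delta 13.6173, Eta 2.6773, Theta 4.3182, Gamma 7.4115, Zeta 3.8050, Beta 9.1707.
Lower quotas: Delta 13, Eta 2, Theta 4, Gamma 7, Zeta 3, Beta 9 (sum 38, leaving 3 seats).
Remainders in descending order: Zeta 0.8050, Eta 0.6773, Delta 0.6173, Gamma 0.4115, Theta 0.3182, Beta 0.1707.
The surplus seats go to Zeta, Eta, Delta.
Zeta receives 4.

4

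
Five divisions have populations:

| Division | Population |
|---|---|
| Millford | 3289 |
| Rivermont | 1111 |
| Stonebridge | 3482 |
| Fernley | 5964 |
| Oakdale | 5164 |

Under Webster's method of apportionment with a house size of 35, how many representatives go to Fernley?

11

Standard divisor 19010/35 ≈ 543.143; standard quotas: Millford 6.055, Rivermont 2.046, Stonebridge 6.411, Fernley 10.981, Oakdale 9.508.
Rounding to the nearest integer gives Millford 6, Rivermont 2, Stonebridge 6, Fernley 11, Oakdale 10 — total 35, matching the house size, so no adjustment is needed.
Fernley receives 11.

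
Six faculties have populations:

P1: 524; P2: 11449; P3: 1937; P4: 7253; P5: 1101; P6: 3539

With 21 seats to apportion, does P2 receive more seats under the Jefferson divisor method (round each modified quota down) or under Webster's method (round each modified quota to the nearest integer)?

Jefferson: P1 0, P2 10, P3 1, P4 6, P5 1, P6 3.
Webster: P1 0, P2 9, P3 2, P4 6, P5 1, P6 3.
P2 gets 10 under Jefferson and 9 under Webster.

Jefferson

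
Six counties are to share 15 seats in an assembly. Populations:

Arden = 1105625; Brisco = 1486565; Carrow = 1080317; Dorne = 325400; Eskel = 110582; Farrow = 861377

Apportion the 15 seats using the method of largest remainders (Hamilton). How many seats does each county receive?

Arden: 3, Brisco: 5, Carrow: 3, Dorne: 1, Eskel: 0, Farrow: 3

Standard divisor: 4969866 ÷ 15 ≈ 331324.4.
Standard quotas: Arden 3.3370, Brisco 4.4867, Carrow 3.2606, Dorne 0.9821, Eskel 0.3338, Farrow 2.5998.
Lower quotas: Arden 3, Brisco 4, Carrow 3, Dorne 0, Eskel 0, Farrow 2 (sum 12, leaving 3 seats).
Remainders in descending order: Dorne 0.9821, Farrow 0.5998, Brisco 0.4867, Arden 0.3370, Eskel 0.3338, Carrow 0.2606.
The surplus seats go to Dorne, Farrow, Brisco.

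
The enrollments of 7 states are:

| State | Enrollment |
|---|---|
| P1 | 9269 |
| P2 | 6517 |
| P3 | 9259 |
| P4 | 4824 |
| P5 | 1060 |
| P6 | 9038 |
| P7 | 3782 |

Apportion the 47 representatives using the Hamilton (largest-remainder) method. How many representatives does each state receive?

P1 10, P2 7, P3 10, P4 5, P5 1, P6 10, P7 4

The standard divisor is 43749/47 ≈ 930.83.
Standard quotas: P1 9.9578, P2 7.0013, P3 9.9470, P4 5.1825, P5 1.1388, P6 9.7096, P7 4.0630.
Lower quotas: P1 9, P2 7, P3 9, P4 5, P5 1, P6 9, P7 4 (sum 44, leaving 3 seats).
Remainders in descending order: P1 0.9578, P3 0.9470, P6 0.7096, P4 0.1825, P5 0.1388, P7 0.0630, P2 0.0013.
The surplus seats go to P1, P3, P6.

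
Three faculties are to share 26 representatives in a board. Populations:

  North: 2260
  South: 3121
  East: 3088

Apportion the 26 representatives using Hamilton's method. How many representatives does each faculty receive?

Standard divisor: 8469 ÷ 26 ≈ 325.731.
Standard quotas: North 6.938, South 9.582, East 9.480.
Lower quotas: North 6, South 9, East 9 (sum 24, leaving 2 seats).
Remainders in descending order: North 0.938, South 0.582, East 0.480.
The surplus seats go to North, South.

North 7; South 10; East 9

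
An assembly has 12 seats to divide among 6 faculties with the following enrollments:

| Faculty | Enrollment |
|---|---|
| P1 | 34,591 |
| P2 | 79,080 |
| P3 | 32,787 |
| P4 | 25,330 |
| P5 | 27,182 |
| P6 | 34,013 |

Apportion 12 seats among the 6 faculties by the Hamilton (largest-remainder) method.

P1: 2; P2: 4; P3: 2; P4: 1; P5: 1; P6: 2

The standard divisor is 232983/12 ≈ 19415.25.
Standard quotas: P1 1.7816, P2 4.0731, P3 1.6887, P4 1.3046, P5 1.4000, P6 1.7519.
Lower quotas: P1 1, P2 4, P3 1, P4 1, P5 1, P6 1 (sum 9, leaving 3 seats).
Remainders in descending order: P1 0.7816, P6 0.7519, P3 0.6887, P5 0.4000, P4 0.3046, P2 0.0731.
Largest remainders: P1, P6, P3 receive the extra seats.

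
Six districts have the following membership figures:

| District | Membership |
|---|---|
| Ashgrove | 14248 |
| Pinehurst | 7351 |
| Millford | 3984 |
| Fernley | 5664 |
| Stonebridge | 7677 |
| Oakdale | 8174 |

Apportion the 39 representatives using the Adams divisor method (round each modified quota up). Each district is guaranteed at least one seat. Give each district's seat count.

Standard divisor 47098/39 ≈ 1207.641; standard quotas: Ashgrove 11.798, Pinehurst 6.087, Millford 3.299, Fernley 4.690, Stonebridge 6.357, Oakdale 6.769.
Rounding up gives 12, 7, 4, 5, 7, 7 = 42 seats, so the divisor must be adjusted.
With modified divisor 1300: modified quotas Ashgrove 10.960, Pinehurst 5.655, Millford 3.065, Fernley 4.357, Stonebridge 5.905, Oakdale 6.288.
Rounding up: Ashgrove 11, Pinehurst 6, Millford 4, Fernley 5, Stonebridge 6, Oakdale 7 (total 39).

Ashgrove=11, Pinehurst=6, Millford=4, Fernley=5, Stonebridge=6, Oakdale=7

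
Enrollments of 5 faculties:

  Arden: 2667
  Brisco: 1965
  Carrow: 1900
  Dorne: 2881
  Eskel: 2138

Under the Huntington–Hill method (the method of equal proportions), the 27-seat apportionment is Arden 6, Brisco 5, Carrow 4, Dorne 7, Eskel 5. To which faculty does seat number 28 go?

Carrow

Priority for the next seat is population ÷ (√(s·(s+1))).
Priorities: Arden 411.527, Brisco 358.758, Carrow 424.853, Dorne 384.990, Eskel 390.344.
Highest priority: Carrow.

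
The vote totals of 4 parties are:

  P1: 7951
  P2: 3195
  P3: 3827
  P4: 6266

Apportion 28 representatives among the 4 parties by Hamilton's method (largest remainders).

The standard divisor is 21239/28 ≈ 758.536.
Standard quotas: P1 10.4820, P2 4.2121, P3 5.0452, P4 8.2607.
Lower quotas: P1 10, P2 4, P3 5, P4 8 (sum 27, leaving 1 seat).
Remainders in descending order: P1 0.4820, P4 0.2607, P2 0.2121, P3 0.0452.
The surplus seat goes to P1.

P1 11; P2 4; P3 5; P4 8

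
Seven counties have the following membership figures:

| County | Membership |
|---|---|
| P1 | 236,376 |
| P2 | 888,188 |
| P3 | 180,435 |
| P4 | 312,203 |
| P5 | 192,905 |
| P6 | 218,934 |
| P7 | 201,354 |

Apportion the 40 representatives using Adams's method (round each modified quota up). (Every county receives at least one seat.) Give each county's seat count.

Standard divisor 2230395/40 ≈ 55759.875; standard quotas: P1 4.239, P2 15.929, P3 3.236, P4 5.599, P5 3.460, P6 3.926, P7 3.611.
Rounding up gives 5, 16, 4, 6, 4, 4, 4 = 43 seats, so the divisor must be adjusted.
With modified divisor 61300: modified quotas P1 3.856, P2 14.489, P3 2.943, P4 5.093, P5 3.147, P6 3.572, P7 3.285.
Rounding up: P1 4, P2 15, P3 3, P4 6, P5 4, P6 4, P7 4 (total 40).

P1: 4, P2: 15, P3: 3, P4: 6, P5: 4, P6: 4, P7: 4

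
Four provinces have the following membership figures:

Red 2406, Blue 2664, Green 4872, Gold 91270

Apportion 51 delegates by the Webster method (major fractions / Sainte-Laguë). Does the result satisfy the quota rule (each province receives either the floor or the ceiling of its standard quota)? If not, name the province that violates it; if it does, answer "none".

Standard quotas: Red 1.212, Blue 1.342, Green 2.455, Gold 45.990.
Webster allocation: Red 1, Blue 1, Green 2, Gold 47.
Gold has quota 45.990 (lower 45, upper 46) but receives 47 — outside the quota interval.

Gold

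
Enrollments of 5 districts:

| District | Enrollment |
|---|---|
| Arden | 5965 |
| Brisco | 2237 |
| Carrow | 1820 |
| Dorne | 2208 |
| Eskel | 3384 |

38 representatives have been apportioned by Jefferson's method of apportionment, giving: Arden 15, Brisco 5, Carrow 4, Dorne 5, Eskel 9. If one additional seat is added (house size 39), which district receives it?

Priority for the next seat is population ÷ (current seats + 1).
Priorities: Arden 372.812, Brisco 372.833, Carrow 364.000, Dorne 368.000, Eskel 338.400.
Highest priority: Brisco.

Brisco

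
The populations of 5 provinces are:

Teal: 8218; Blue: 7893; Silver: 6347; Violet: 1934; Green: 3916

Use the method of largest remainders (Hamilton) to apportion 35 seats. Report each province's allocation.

Standard divisor: 28308 ÷ 35 ≈ 808.8.
Standard quotas: Teal 10.1607, Blue 9.7589, Silver 7.8474, Violet 2.3912, Green 4.8417.
Lower quotas: Teal 10, Blue 9, Silver 7, Violet 2, Green 4 (sum 32, leaving 3 seats).
Remainders in descending order: Silver 0.8474, Green 0.8417, Blue 0.7589, Violet 0.3912, Teal 0.1607.
Largest remainders: Silver, Green, Blue receive the extra seats.

Teal: 10, Blue: 10, Silver: 8, Violet: 2, Green: 5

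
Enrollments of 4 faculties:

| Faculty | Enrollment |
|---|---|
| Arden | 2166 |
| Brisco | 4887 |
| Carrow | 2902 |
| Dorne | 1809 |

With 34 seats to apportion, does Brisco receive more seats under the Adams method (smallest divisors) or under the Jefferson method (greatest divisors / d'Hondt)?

Jefferson

Adams: Arden 6, Brisco 14, Carrow 9, Dorne 5.
Jefferson: Arden 6, Brisco 15, Carrow 8, Dorne 5.
Brisco gets 14 under Adams and 15 under Jefferson.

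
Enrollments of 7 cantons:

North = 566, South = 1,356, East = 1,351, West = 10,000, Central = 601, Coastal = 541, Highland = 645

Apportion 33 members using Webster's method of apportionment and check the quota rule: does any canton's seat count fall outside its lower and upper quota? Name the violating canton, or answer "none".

Standard quotas: North 1.240, South 2.971, East 2.960, West 21.912, Central 1.317, Coastal 1.185, Highland 1.413.
Webster allocation: North 1, South 3, East 3, West 23, Central 1, Coastal 1, Highland 1.
West has quota 21.912 (lower 21, upper 22) but receives 23 — outside the quota interval.

West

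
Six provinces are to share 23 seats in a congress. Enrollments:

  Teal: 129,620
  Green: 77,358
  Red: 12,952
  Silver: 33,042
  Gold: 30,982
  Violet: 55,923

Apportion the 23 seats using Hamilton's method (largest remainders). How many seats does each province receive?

Teal 9, Green 5, Red 1, Silver 2, Gold 2, Violet 4

Standard divisor: 339877 ÷ 23 ≈ 14777.261.
Standard quotas: Teal 8.7716, Green 5.2349, Red 0.8765, Silver 2.2360, Gold 2.0966, Violet 3.7844.
Lower quotas: Teal 8, Green 5, Red 0, Silver 2, Gold 2, Violet 3 (sum 20, leaving 3 seats).
Remainders in descending order: Red 0.8765, Violet 0.7844, Teal 0.7716, Silver 0.2360, Green 0.2349, Gold 0.0966.
Largest remainders: Red, Violet, Teal receive the extra seats.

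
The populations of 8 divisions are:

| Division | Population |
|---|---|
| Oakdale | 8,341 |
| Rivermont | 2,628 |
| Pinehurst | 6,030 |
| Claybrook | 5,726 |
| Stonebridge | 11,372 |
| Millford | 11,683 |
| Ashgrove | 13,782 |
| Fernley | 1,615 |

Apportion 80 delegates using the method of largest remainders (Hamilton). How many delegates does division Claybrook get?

8

Total 61177; standard divisor 61177/80 ≈ 764.712.
Standard quotas: Oakdale 10.9074, Rivermont 3.4366, Pinehurst 7.8853, Claybrook 7.4878, Stonebridge 14.8709, Millford 15.2776, Ashgrove 18.0225, Fernley 2.1119.
Lower quotas: Oakdale 10, Rivermont 3, Pinehurst 7, Claybrook 7, Stonebridge 14, Millford 15, Ashgrove 18, Fernley 2 (sum 76, leaving 4 seats).
Remainders in descending order: Oakdale 0.9074, Pinehurst 0.8853, Stonebridge 0.8709, Claybrook 0.4878, Rivermont 0.4366, Millford 0.2776, Fernley 0.1119, Ashgrove 0.0225.
The surplus seats go to Oakdale, Pinehurst, Stonebridge, Claybrook.
Claybrook receives 8.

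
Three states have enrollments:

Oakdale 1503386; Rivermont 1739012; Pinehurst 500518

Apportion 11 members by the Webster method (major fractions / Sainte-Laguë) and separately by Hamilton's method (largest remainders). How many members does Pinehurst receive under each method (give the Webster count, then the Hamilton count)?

Webster: Oakdale 5, Rivermont 5, Pinehurst 1.
Hamilton: Oakdale 4, Rivermont 5, Pinehurst 2.
Pinehurst gets 1 under Webster and 2 under Hamilton.

1 and 2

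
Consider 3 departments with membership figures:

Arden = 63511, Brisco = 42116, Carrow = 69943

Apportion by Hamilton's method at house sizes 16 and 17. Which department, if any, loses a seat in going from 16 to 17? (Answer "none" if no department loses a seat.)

none

At 16 seats: Arden 6, Brisco 4, Carrow 6.
At 17 seats: Arden 6, Brisco 4, Carrow 7.
No department's allocation decreased.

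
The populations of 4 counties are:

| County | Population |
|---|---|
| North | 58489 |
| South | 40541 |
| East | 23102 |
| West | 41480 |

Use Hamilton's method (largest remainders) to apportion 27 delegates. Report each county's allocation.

The standard divisor is 163612/27 ≈ 6059.704.
Standard quotas: North 9.6521, South 6.6903, East 3.8124, West 6.8452.
Lower quotas: North 9, South 6, East 3, West 6 (sum 24, leaving 3 seats).
Remainders in descending order: West 0.8452, East 0.8124, South 0.6903, North 0.6521.
Largest remainders: West, East, South receive the extra seats.

North: 9, South: 7, East: 4, West: 7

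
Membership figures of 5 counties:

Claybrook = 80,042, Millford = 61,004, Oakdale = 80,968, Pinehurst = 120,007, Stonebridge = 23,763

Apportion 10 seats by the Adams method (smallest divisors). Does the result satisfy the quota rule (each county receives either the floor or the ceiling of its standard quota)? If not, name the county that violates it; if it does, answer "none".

none

Standard quotas: Claybrook 2.188, Millford 1.668, Oakdale 2.214, Pinehurst 3.281, Stonebridge 0.650.
Adams allocation: Claybrook 2, Millford 2, Oakdale 2, Pinehurst 3, Stonebridge 1.
Every allocation lies between the lower and upper quota.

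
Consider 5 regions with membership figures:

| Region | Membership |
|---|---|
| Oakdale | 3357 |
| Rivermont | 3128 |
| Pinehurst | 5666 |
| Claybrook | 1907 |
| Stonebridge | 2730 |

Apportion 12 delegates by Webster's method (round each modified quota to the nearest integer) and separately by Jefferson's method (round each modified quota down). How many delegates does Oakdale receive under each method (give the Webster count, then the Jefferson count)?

Webster: Oakdale 3, Rivermont 2, Pinehurst 4, Claybrook 1, Stonebridge 2.
Jefferson: Oakdale 2, Rivermont 2, Pinehurst 5, Claybrook 1, Stonebridge 2.
Oakdale gets 3 under Webster and 2 under Jefferson.

3 and 2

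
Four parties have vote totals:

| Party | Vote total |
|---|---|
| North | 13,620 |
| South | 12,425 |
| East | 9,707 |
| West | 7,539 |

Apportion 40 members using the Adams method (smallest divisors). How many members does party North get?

13

Standard divisor 43291/40 ≈ 1082.275; standard quotas: North 12.585, South 11.480, East 8.969, West 6.966.
Rounding up gives 13, 12, 9, 7 = 41 seats, so the divisor must be adjusted.
With modified divisor 1132: modified quotas North 12.032, South 10.976, East 8.575, West 6.660.
Rounding up: North 13, South 11, East 9, West 7 (total 40).
North receives 13.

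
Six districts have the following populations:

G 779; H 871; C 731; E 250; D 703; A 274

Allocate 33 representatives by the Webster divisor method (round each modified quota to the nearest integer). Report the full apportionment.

G 7; H 8; C 7; E 2; D 6; A 3

Standard divisor 3608/33 ≈ 109.333; standard quotas: G 7.125, H 7.966, C 6.686, E 2.287, D 6.430, A 2.506.
Rounding to the nearest integer gives G 7, H 8, C 7, E 2, D 6, A 3 — total 33, matching the house size, so no adjustment is needed.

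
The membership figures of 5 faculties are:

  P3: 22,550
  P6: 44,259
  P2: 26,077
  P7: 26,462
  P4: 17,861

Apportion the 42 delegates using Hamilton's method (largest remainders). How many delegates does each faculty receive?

The standard divisor is 137209/42 ≈ 3266.881.
Standard quotas: P3 6.9026, P6 13.5478, P2 7.9822, P7 8.1001, P4 5.4673.
Lower quotas: P3 6, P6 13, P2 7, P7 8, P4 5 (sum 39, leaving 3 seats).
Remainders in descending order: P2 0.9822, P3 0.9026, P6 0.5478, P4 0.4673, P7 0.1001.
Largest remainders: P2, P3, P6 receive the extra seats.

P3: 7, P6: 14, P2: 8, P7: 8, P4: 5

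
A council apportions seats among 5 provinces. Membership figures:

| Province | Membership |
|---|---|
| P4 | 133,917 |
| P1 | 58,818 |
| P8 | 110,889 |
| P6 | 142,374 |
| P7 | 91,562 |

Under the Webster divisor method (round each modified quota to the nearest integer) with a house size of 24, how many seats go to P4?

Standard divisor 537560/24 ≈ 22398.333; standard quotas: P4 5.979, P1 2.626, P8 4.951, P6 6.356, P7 4.088.
Rounding to the nearest integer gives P4 6, P1 3, P8 5, P6 6, P7 4 — total 24, matching the house size, so no adjustment is needed.
P4 receives 6.

6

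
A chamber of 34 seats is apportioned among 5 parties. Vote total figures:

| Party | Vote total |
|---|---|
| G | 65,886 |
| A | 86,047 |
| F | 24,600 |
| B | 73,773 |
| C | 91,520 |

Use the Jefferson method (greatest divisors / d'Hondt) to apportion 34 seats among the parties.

Standard divisor 341826/34 ≈ 10053.706; standard quotas: G 6.553, A 8.559, F 2.447, B 7.338, C 9.103.
Rounding down gives 6, 8, 2, 7, 9 = 32 seats, so the divisor must be adjusted.
With modified divisor 9300: modified quotas G 7.085, A 9.252, F 2.645, B 7.933, C 9.841.
Rounding down: G 7, A 9, F 2, B 7, C 9 (total 34).

G 7, A 9, F 2, B 7, C 9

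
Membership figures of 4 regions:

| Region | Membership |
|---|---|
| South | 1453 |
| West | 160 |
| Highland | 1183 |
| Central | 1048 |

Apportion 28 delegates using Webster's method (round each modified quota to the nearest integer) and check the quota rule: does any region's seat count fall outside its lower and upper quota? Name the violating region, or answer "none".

none

Standard quotas: South 10.584, West 1.165, Highland 8.617, Central 7.634.
Webster allocation: South 10, West 1, Highland 9, Central 8.
Every allocation lies between the lower and upper quota.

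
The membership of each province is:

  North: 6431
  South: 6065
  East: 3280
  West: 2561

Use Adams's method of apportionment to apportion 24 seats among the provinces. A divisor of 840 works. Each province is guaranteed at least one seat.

North 8; South 8; East 4; West 4

With modified divisor 840: modified quotas North 7.656, South 7.220, East 3.905, West 3.049.
Rounding up: North 8, South 8, East 4, West 4 (total 24).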